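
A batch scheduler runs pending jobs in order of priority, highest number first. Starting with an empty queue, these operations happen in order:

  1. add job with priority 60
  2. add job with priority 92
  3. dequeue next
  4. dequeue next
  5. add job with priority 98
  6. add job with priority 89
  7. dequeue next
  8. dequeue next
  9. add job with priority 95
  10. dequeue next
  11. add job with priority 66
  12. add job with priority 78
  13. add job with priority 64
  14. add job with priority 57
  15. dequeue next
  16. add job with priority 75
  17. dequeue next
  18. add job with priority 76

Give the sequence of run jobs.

92 → 60 → 98 → 89 → 95 → 78 → 75

insert 60 → {60}
insert 92 → {92, 60}
dequeue next → 92; now {60}
dequeue next → 60; now {}
insert 98 → {98}
insert 89 → {98, 89}
dequeue next → 98; now {89}
dequeue next → 89; now {}
insert 95 → {95}
dequeue next → 95; now {}
insert 66 → {66}
insert 78 → {78, 66}
insert 64 → {78, 66, 64}
insert 57 → {78, 66, 64, 57}
dequeue next → 78; now {66, 64, 57}
insert 75 → {75, 66, 64, 57}
dequeue next → 75; now {66, 64, 57}
insert 76 → {76, 66, 64, 57}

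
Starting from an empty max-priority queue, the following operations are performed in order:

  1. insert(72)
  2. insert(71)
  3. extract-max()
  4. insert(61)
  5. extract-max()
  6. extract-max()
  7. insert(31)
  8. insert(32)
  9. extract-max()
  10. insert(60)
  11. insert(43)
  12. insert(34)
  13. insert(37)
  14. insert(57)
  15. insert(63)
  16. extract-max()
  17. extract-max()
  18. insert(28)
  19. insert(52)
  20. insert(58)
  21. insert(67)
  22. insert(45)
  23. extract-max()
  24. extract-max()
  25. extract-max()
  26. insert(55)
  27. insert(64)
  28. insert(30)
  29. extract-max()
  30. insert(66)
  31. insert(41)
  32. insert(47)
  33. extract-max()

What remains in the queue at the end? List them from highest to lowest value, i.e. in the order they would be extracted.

55, 52, 47, 45, 43, 41, 37, 34, 31, 30, 28

insert 72 → {72}
insert 71 → {72, 71}
extract-max → 72; now {71}
insert 61 → {71, 61}
extract-max → 71; now {61}
extract-max → 61; now {}
insert 31 → {31}
insert 32 → {32, 31}
extract-max → 32; now {31}
insert 60 → {60, 31}
insert 43 → {60, 43, 31}
insert 34 → {60, 43, 34, 31}
insert 37 → {60, 43, 37, 34, 31}
insert 57 → {60, 57, 43, 37, 34, 31}
insert 63 → {63, 60, 57, 43, 37, 34, 31}
extract-max → 63; now {60, 57, 43, 37, 34, 31}
extract-max → 60; now {57, 43, 37, 34, 31}
insert 28 → {57, 43, 37, 34, 31, 28}
insert 52 → {57, 52, 43, 37, 34, 31, 28}
insert 58 → {58, 57, 52, 43, 37, 34, 31, 28}
insert 67 → {67, 58, 57, 52, 43, 37, 34, 31, 28}
insert 45 → {67, 58, 57, 52, 45, 43, 37, 34, 31, 28}
extract-max → 67; now {58, 57, 52, 45, 43, 37, 34, 31, 28}
extract-max → 58; now {57, 52, 45, 43, 37, 34, 31, 28}
extract-max → 57; now {52, 45, 43, 37, 34, 31, 28}
insert 55 → {55, 52, 45, 43, 37, 34, 31, 28}
insert 64 → {64, 55, 52, 45, 43, 37, 34, 31, 28}
insert 30 → {64, 55, 52, 45, 43, 37, 34, 31, 30, 28}
extract-max → 64; now {55, 52, 45, 43, 37, 34, 31, 30, 28}
insert 66 → {66, 55, 52, 45, 43, 37, 34, 31, 30, 28}
insert 41 → {66, 55, 52, 45, 43, 41, 37, 34, 31, 30, 28}
insert 47 → {66, 55, 52, 47, 45, 43, 41, 37, 34, 31, 30, 28}
extract-max → 66; now {55, 52, 47, 45, 43, 41, 37, 34, 31, 30, 28}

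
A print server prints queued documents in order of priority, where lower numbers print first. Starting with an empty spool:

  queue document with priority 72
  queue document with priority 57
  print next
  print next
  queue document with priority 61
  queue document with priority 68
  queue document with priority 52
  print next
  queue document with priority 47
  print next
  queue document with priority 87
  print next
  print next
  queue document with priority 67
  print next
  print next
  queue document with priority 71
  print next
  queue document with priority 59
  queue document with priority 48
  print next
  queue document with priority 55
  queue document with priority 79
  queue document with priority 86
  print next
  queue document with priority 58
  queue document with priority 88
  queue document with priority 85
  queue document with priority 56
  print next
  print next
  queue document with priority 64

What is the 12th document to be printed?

56

insert 72 → {72}
insert 57 → {57, 72}
print next → 57; now {72}
print next → 72; now {}
insert 61 → {61}
insert 68 → {61, 68}
insert 52 → {52, 61, 68}
print next → 52; now {61, 68}
insert 47 → {47, 61, 68}
print next → 47; now {61, 68}
insert 87 → {61, 68, 87}
print next → 61; now {68, 87}
print next → 68; now {87}
insert 67 → {67, 87}
print next → 67; now {87}
print next → 87; now {}
insert 71 → {71}
print next → 71; now {}
insert 59 → {59}
insert 48 → {48, 59}
print next → 48; now {59}
insert 55 → {55, 59}
insert 79 → {55, 59, 79}
insert 86 → {55, 59, 79, 86}
print next → 55; now {59, 79, 86}
insert 58 → {58, 59, 79, 86}
insert 88 → {58, 59, 79, 86, 88}
insert 85 → {58, 59, 79, 85, 86, 88}
insert 56 → {56, 58, 59, 79, 85, 86, 88}
print next → 56; now {58, 59, 79, 85, 86, 88}
print next → 58; now {59, 79, 85, 86, 88}
insert 64 → {59, 64, 79, 85, 86, 88}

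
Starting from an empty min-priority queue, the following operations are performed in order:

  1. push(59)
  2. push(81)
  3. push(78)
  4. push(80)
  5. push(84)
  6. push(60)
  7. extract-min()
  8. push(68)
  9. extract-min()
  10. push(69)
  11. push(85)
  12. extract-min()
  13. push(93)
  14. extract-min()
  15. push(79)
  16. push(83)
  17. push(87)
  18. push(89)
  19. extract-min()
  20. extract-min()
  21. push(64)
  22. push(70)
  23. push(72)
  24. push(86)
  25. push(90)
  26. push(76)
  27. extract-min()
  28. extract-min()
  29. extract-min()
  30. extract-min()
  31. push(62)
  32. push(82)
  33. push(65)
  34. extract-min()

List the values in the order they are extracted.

insert 59 → {59}
insert 81 → {59, 81}
insert 78 → {59, 78, 81}
insert 80 → {59, 78, 80, 81}
insert 84 → {59, 78, 80, 81, 84}
insert 60 → {59, 60, 78, 80, 81, 84}
extract-min → 59; now {60, 78, 80, 81, 84}
insert 68 → {60, 68, 78, 80, 81, 84}
extract-min → 60; now {68, 78, 80, 81, 84}
insert 69 → {68, 69, 78, 80, 81, 84}
insert 85 → {68, 69, 78, 80, 81, 84, 85}
extract-min → 68; now {69, 78, 80, 81, 84, 85}
insert 93 → {69, 78, 80, 81, 84, 85, 93}
extract-min → 69; now {78, 80, 81, 84, 85, 93}
insert 79 → {78, 79, 80, 81, 84, 85, 93}
insert 83 → {78, 79, 80, 81, 83, 84, 85, 93}
insert 87 → {78, 79, 80, 81, 83, 84, 85, 87, 93}
insert 89 → {78, 79, 80, 81, 83, 84, 85, 87, 89, 93}
extract-min → 78; now {79, 80, 81, 83, 84, 85, 87, 89, 93}
extract-min → 79; now {80, 81, 83, 84, 85, 87, 89, 93}
insert 64 → {64, 80, 81, 83, 84, 85, 87, 89, 93}
insert 70 → {64, 70, 80, 81, 83, 84, 85, 87, 89, 93}
insert 72 → {64, 70, 72, 80, 81, 83, 84, 85, 87, 89, 93}
insert 86 → {64, 70, 72, 80, 81, 83, 84, 85, 86, 87, 89, 93}
insert 90 → {64, 70, 72, 80, 81, 83, 84, 85, 86, 87, 89, 90, 93}
insert 76 → {64, 70, 72, 76, 80, 81, 83, 84, 85, 86, 87, 89, 90, 93}
extract-min → 64; now {70, 72, 76, 80, 81, 83, 84, 85, 86, 87, 89, 90, 93}
extract-min → 70; now {72, 76, 80, 81, 83, 84, 85, 86, 87, 89, 90, 93}
extract-min → 72; now {76, 80, 81, 83, 84, 85, 86, 87, 89, 90, 93}
extract-min → 76; now {80, 81, 83, 84, 85, 86, 87, 89, 90, 93}
insert 62 → {62, 80, 81, 83, 84, 85, 86, 87, 89, 90, 93}
insert 82 → {62, 80, 81, 82, 83, 84, 85, 86, 87, 89, 90, 93}
insert 65 → {62, 65, 80, 81, 82, 83, 84, 85, 86, 87, 89, 90, 93}
extract-min → 62; now {65, 80, 81, 82, 83, 84, 85, 86, 87, 89, 90, 93}

59 → 60 → 68 → 69 → 78 → 79 → 64 → 70 → 72 → 76 → 62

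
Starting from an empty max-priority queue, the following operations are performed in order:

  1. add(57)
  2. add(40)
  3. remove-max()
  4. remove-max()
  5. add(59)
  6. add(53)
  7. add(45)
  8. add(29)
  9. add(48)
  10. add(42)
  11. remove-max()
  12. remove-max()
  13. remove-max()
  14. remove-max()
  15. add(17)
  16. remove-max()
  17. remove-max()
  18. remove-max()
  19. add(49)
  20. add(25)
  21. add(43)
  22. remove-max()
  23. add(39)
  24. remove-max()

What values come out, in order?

insert 57 → {57}
insert 40 → {57, 40}
remove-max → 57; now {40}
remove-max → 40; now {}
insert 59 → {59}
insert 53 → {59, 53}
insert 45 → {59, 53, 45}
insert 29 → {59, 53, 45, 29}
insert 48 → {59, 53, 48, 45, 29}
insert 42 → {59, 53, 48, 45, 42, 29}
remove-max → 59; now {53, 48, 45, 42, 29}
remove-max → 53; now {48, 45, 42, 29}
remove-max → 48; now {45, 42, 29}
remove-max → 45; now {42, 29}
insert 17 → {42, 29, 17}
remove-max → 42; now {29, 17}
remove-max → 29; now {17}
remove-max → 17; now {}
insert 49 → {49}
insert 25 → {49, 25}
insert 43 → {49, 43, 25}
remove-max → 49; now {43, 25}
insert 39 → {43, 39, 25}
remove-max → 43; now {39, 25}

57 → 40 → 59 → 53 → 48 → 45 → 42 → 29 → 17 → 49 → 43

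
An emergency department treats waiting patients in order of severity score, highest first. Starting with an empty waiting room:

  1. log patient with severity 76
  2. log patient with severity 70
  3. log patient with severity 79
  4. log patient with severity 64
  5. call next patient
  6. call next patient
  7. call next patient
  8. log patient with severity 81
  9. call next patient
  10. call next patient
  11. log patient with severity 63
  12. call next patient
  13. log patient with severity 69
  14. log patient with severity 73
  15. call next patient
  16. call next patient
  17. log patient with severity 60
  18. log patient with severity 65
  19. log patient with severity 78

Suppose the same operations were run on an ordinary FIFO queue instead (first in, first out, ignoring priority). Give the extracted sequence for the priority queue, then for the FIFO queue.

priority queue: [79, 76, 70, 81, 64, 63, 73, 69]; FIFO queue: 76 → 70 → 79 → 64 → 81 → 63 → 69 → 73

insert 76 → {76}
insert 70 → {76, 70}
insert 79 → {79, 76, 70}
insert 64 → {79, 76, 70, 64}
call next patient → 79; now {76, 70, 64}
call next patient → 76; now {70, 64}
call next patient → 70; now {64}
insert 81 → {81, 64}
call next patient → 81; now {64}
call next patient → 64; now {}
insert 63 → {63}
call next patient → 63; now {}
insert 69 → {69}
insert 73 → {73, 69}
call next patient → 73; now {69}
call next patient → 69; now {}
insert 60 → {60}
insert 65 → {65, 60}
insert 78 → {78, 65, 60}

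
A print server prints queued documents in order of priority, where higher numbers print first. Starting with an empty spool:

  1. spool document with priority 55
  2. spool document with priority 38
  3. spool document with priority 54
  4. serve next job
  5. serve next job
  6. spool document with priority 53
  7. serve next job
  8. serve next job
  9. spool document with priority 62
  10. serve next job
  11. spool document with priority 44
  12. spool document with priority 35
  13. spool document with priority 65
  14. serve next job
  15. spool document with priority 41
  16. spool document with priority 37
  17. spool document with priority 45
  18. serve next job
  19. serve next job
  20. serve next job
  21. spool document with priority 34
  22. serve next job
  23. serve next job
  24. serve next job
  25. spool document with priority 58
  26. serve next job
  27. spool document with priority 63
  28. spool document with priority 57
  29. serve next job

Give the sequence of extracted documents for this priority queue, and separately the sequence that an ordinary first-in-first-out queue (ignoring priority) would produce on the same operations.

priority queue: 55, 54, 53, 38, 62, 65, 45, 44, 41, 37, 35, 34, 58, 63; FIFO queue: [55, 38, 54, 53, 62, 44, 35, 65, 41, 37, 45, 34, 58, 63]

insert 55 → {55}
insert 38 → {55, 38}
insert 54 → {55, 54, 38}
serve next job → 55; now {54, 38}
serve next job → 54; now {38}
insert 53 → {53, 38}
serve next job → 53; now {38}
serve next job → 38; now {}
insert 62 → {62}
serve next job → 62; now {}
insert 44 → {44}
insert 35 → {44, 35}
insert 65 → {65, 44, 35}
serve next job → 65; now {44, 35}
insert 41 → {44, 41, 35}
insert 37 → {44, 41, 37, 35}
insert 45 → {45, 44, 41, 37, 35}
serve next job → 45; now {44, 41, 37, 35}
serve next job → 44; now {41, 37, 35}
serve next job → 41; now {37, 35}
insert 34 → {37, 35, 34}
serve next job → 37; now {35, 34}
serve next job → 35; now {34}
serve next job → 34; now {}
insert 58 → {58}
serve next job → 58; now {}
insert 63 → {63}
insert 57 → {63, 57}
serve next job → 63; now {57}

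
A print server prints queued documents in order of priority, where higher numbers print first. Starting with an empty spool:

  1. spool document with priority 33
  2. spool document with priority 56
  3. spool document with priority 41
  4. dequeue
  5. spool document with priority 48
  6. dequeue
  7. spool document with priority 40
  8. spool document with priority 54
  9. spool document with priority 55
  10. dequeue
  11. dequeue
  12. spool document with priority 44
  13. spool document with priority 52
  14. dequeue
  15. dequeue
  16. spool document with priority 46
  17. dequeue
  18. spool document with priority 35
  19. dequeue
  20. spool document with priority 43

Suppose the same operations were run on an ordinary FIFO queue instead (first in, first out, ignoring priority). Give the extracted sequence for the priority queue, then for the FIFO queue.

priority queue: [56, 48, 55, 54, 52, 44, 46, 41]; FIFO queue: [33, 56, 41, 48, 40, 54, 55, 44]

insert 33 → {33}
insert 56 → {56, 33}
insert 41 → {56, 41, 33}
dequeue → 56; now {41, 33}
insert 48 → {48, 41, 33}
dequeue → 48; now {41, 33}
insert 40 → {41, 40, 33}
insert 54 → {54, 41, 40, 33}
insert 55 → {55, 54, 41, 40, 33}
dequeue → 55; now {54, 41, 40, 33}
dequeue → 54; now {41, 40, 33}
insert 44 → {44, 41, 40, 33}
insert 52 → {52, 44, 41, 40, 33}
dequeue → 52; now {44, 41, 40, 33}
dequeue → 44; now {41, 40, 33}
insert 46 → {46, 41, 40, 33}
dequeue → 46; now {41, 40, 33}
insert 35 → {41, 40, 35, 33}
dequeue → 41; now {40, 35, 33}
insert 43 → {43, 40, 35, 33}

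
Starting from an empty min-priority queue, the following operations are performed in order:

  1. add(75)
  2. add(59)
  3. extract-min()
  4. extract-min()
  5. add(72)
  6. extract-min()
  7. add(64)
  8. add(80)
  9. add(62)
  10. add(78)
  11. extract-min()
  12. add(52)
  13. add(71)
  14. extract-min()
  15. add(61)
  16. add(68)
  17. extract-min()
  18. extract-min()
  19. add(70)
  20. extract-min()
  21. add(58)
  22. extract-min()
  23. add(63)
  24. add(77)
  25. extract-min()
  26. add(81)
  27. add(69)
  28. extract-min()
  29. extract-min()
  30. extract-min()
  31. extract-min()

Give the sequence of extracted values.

[59, 75, 72, 62, 52, 61, 64, 68, 58, 63, 69, 70, 71, 77]

insert 75 → {75}
insert 59 → {59, 75}
extract-min → 59; now {75}
extract-min → 75; now {}
insert 72 → {72}
extract-min → 72; now {}
insert 64 → {64}
insert 80 → {64, 80}
insert 62 → {62, 64, 80}
insert 78 → {62, 64, 78, 80}
extract-min → 62; now {64, 78, 80}
insert 52 → {52, 64, 78, 80}
insert 71 → {52, 64, 71, 78, 80}
extract-min → 52; now {64, 71, 78, 80}
insert 61 → {61, 64, 71, 78, 80}
insert 68 → {61, 64, 68, 71, 78, 80}
extract-min → 61; now {64, 68, 71, 78, 80}
extract-min → 64; now {68, 71, 78, 80}
insert 70 → {68, 70, 71, 78, 80}
extract-min → 68; now {70, 71, 78, 80}
insert 58 → {58, 70, 71, 78, 80}
extract-min → 58; now {70, 71, 78, 80}
insert 63 → {63, 70, 71, 78, 80}
insert 77 → {63, 70, 71, 77, 78, 80}
extract-min → 63; now {70, 71, 77, 78, 80}
insert 81 → {70, 71, 77, 78, 80, 81}
insert 69 → {69, 70, 71, 77, 78, 80, 81}
extract-min → 69; now {70, 71, 77, 78, 80, 81}
extract-min → 70; now {71, 77, 78, 80, 81}
extract-min → 71; now {77, 78, 80, 81}
extract-min → 77; now {78, 80, 81}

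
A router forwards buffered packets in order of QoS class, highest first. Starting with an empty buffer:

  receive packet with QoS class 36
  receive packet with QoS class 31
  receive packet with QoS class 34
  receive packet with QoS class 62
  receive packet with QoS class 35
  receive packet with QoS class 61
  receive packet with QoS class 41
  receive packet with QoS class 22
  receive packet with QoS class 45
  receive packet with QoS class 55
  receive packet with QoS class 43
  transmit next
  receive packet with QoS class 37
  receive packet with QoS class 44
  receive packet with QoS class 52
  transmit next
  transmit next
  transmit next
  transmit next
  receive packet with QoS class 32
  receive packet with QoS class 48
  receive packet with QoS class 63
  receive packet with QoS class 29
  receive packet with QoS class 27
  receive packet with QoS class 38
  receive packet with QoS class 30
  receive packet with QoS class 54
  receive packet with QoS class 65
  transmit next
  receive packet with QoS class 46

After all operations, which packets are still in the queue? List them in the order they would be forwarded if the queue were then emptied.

[63, 54, 48, 46, 44, 43, 41, 38, 37, 36, 35, 34, 32, 31, 30, 29, 27, 22]

insert 36 → {36}
insert 31 → {36, 31}
insert 34 → {36, 34, 31}
insert 62 → {62, 36, 34, 31}
insert 35 → {62, 36, 35, 34, 31}
insert 61 → {62, 61, 36, 35, 34, 31}
insert 41 → {62, 61, 41, 36, 35, 34, 31}
insert 22 → {62, 61, 41, 36, 35, 34, 31, 22}
insert 45 → {62, 61, 45, 41, 36, 35, 34, 31, 22}
insert 55 → {62, 61, 55, 45, 41, 36, 35, 34, 31, 22}
insert 43 → {62, 61, 55, 45, 43, 41, 36, 35, 34, 31, 22}
transmit next → 62; now {61, 55, 45, 43, 41, 36, 35, 34, 31, 22}
insert 37 → {61, 55, 45, 43, 41, 37, 36, 35, 34, 31, 22}
insert 44 → {61, 55, 45, 44, 43, 41, 37, 36, 35, 34, 31, 22}
insert 52 → {61, 55, 52, 45, 44, 43, 41, 37, 36, 35, 34, 31, 22}
transmit next → 61; now {55, 52, 45, 44, 43, 41, 37, 36, 35, 34, 31, 22}
transmit next → 55; now {52, 45, 44, 43, 41, 37, 36, 35, 34, 31, 22}
transmit next → 52; now {45, 44, 43, 41, 37, 36, 35, 34, 31, 22}
transmit next → 45; now {44, 43, 41, 37, 36, 35, 34, 31, 22}
insert 32 → {44, 43, 41, 37, 36, 35, 34, 32, 31, 22}
insert 48 → {48, 44, 43, 41, 37, 36, 35, 34, 32, 31, 22}
insert 63 → {63, 48, 44, 43, 41, 37, 36, 35, 34, 32, 31, 22}
insert 29 → {63, 48, 44, 43, 41, 37, 36, 35, 34, 32, 31, 29, 22}
insert 27 → {63, 48, 44, 43, 41, 37, 36, 35, 34, 32, 31, 29, 27, 22}
insert 38 → {63, 48, 44, 43, 41, 38, 37, 36, 35, 34, 32, 31, 29, 27, 22}
insert 30 → {63, 48, 44, 43, 41, 38, 37, 36, 35, 34, 32, 31, 30, 29, 27, 22}
insert 54 → {63, 54, 48, 44, 43, 41, 38, 37, 36, 35, 34, 32, 31, 30, 29, 27, 22}
insert 65 → {65, 63, 54, 48, 44, 43, 41, 38, 37, 36, 35, 34, 32, 31, 30, 29, 27, 22}
transmit next → 65; now {63, 54, 48, 44, 43, 41, 38, 37, 36, 35, 34, 32, 31, 30, 29, 27, 22}
insert 46 → {63, 54, 48, 46, 44, 43, 41, 38, 37, 36, 35, 34, 32, 31, 30, 29, 27, 22}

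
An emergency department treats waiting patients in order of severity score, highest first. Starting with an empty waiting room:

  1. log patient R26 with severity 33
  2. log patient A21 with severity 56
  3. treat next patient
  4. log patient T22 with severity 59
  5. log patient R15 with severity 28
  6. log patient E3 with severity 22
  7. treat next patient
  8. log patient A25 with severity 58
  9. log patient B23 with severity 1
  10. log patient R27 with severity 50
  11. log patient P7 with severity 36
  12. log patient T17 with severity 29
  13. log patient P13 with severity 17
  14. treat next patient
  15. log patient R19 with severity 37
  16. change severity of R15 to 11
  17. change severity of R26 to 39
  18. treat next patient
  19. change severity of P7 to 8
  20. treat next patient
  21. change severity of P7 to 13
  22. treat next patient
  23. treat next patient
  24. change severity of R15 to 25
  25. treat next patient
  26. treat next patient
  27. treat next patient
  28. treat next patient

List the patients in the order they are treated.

add R26 (severity 33) → {R26:33}
add A21 (severity 56) → {A21:56, R26:33}
treat next patient → A21; now {R26:33}
add T22 (severity 59) → {T22:59, R26:33}
add R15 (severity 28) → {T22:59, R26:33, R15:28}
add E3 (severity 22) → {T22:59, R26:33, R15:28, E3:22}
treat next patient → T22; now {R26:33, R15:28, E3:22}
add A25 (severity 58) → {A25:58, R26:33, R15:28, E3:22}
add B23 (severity 1) → {A25:58, R26:33, R15:28, E3:22, B23:1}
add R27 (severity 50) → {A25:58, R27:50, R26:33, R15:28, E3:22, B23:1}
add P7 (severity 36) → {A25:58, R27:50, P7:36, R26:33, R15:28, E3:22, B23:1}
add T17 (severity 29) → {A25:58, R27:50, P7:36, R26:33, T17:29, R15:28, E3:22, B23:1}
add P13 (severity 17) → {A25:58, R27:50, P7:36, R26:33, T17:29, R15:28, E3:22, P13:17, B23:1}
treat next patient → A25; now {R27:50, P7:36, R26:33, T17:29, R15:28, E3:22, P13:17, B23:1}
add R19 (severity 37) → {R27:50, R19:37, P7:36, R26:33, T17:29, R15:28, E3:22, P13:17, B23:1}
update R15 to severity 11 → {R27:50, R19:37, P7:36, R26:33, T17:29, E3:22, P13:17, R15:11, B23:1}
update R26 to severity 39 → {R27:50, R26:39, R19:37, P7:36, T17:29, E3:22, P13:17, R15:11, B23:1}
treat next patient → R27; now {R26:39, R19:37, P7:36, T17:29, E3:22, P13:17, R15:11, B23:1}
update P7 to severity 8 → {R26:39, R19:37, T17:29, E3:22, P13:17, R15:11, P7:8, B23:1}
treat next patient → R26; now {R19:37, T17:29, E3:22, P13:17, R15:11, P7:8, B23:1}
update P7 to severity 13 → {R19:37, T17:29, E3:22, P13:17, P7:13, R15:11, B23:1}
treat next patient → R19; now {T17:29, E3:22, P13:17, P7:13, R15:11, B23:1}
treat next patient → T17; now {E3:22, P13:17, P7:13, R15:11, B23:1}
update R15 to severity 25 → {R15:25, E3:22, P13:17, P7:13, B23:1}
treat next patient → R15; now {E3:22, P13:17, P7:13, B23:1}
treat next patient → E3; now {P13:17, P7:13, B23:1}
treat next patient → P13; now {P7:13, B23:1}
treat next patient → P7; now {B23:1}

[A21, T22, A25, R27, R26, R19, T17, R15, E3, P13, P7]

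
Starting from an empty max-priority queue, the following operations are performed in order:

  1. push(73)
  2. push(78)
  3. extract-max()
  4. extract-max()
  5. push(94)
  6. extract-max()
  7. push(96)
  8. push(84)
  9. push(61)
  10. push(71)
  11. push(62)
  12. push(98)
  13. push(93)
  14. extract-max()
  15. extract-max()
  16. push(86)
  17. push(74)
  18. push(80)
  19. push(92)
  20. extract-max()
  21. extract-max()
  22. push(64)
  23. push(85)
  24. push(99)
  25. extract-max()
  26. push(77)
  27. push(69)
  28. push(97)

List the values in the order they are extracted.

[78, 73, 94, 98, 96, 93, 92, 99]

insert 73 → {73}
insert 78 → {78, 73}
extract-max → 78; now {73}
extract-max → 73; now {}
insert 94 → {94}
extract-max → 94; now {}
insert 96 → {96}
insert 84 → {96, 84}
insert 61 → {96, 84, 61}
insert 71 → {96, 84, 71, 61}
insert 62 → {96, 84, 71, 62, 61}
insert 98 → {98, 96, 84, 71, 62, 61}
insert 93 → {98, 96, 93, 84, 71, 62, 61}
extract-max → 98; now {96, 93, 84, 71, 62, 61}
extract-max → 96; now {93, 84, 71, 62, 61}
insert 86 → {93, 86, 84, 71, 62, 61}
insert 74 → {93, 86, 84, 74, 71, 62, 61}
insert 80 → {93, 86, 84, 80, 74, 71, 62, 61}
insert 92 → {93, 92, 86, 84, 80, 74, 71, 62, 61}
extract-max → 93; now {92, 86, 84, 80, 74, 71, 62, 61}
extract-max → 92; now {86, 84, 80, 74, 71, 62, 61}
insert 64 → {86, 84, 80, 74, 71, 64, 62, 61}
insert 85 → {86, 85, 84, 80, 74, 71, 64, 62, 61}
insert 99 → {99, 86, 85, 84, 80, 74, 71, 64, 62, 61}
extract-max → 99; now {86, 85, 84, 80, 74, 71, 64, 62, 61}
insert 77 → {86, 85, 84, 80, 77, 74, 71, 64, 62, 61}
insert 69 → {86, 85, 84, 80, 77, 74, 71, 69, 64, 62, 61}
insert 97 → {97, 86, 85, 84, 80, 77, 74, 71, 69, 64, 62, 61}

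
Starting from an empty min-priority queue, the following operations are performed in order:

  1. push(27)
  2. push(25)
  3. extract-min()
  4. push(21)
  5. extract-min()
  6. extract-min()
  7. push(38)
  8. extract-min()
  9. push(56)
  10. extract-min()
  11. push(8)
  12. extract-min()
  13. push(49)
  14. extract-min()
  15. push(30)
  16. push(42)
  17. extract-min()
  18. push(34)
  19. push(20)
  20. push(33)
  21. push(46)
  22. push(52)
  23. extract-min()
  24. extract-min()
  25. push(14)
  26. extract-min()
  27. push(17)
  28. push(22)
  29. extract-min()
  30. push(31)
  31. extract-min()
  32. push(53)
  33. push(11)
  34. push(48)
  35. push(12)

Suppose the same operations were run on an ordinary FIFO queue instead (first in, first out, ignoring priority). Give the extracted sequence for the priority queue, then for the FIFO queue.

insert 27 → {27}
insert 25 → {25, 27}
extract-min → 25; now {27}
insert 21 → {21, 27}
extract-min → 21; now {27}
extract-min → 27; now {}
insert 38 → {38}
extract-min → 38; now {}
insert 56 → {56}
extract-min → 56; now {}
insert 8 → {8}
extract-min → 8; now {}
insert 49 → {49}
extract-min → 49; now {}
insert 30 → {30}
insert 42 → {30, 42}
extract-min → 30; now {42}
insert 34 → {34, 42}
insert 20 → {20, 34, 42}
insert 33 → {20, 33, 34, 42}
insert 46 → {20, 33, 34, 42, 46}
insert 52 → {20, 33, 34, 42, 46, 52}
extract-min → 20; now {33, 34, 42, 46, 52}
extract-min → 33; now {34, 42, 46, 52}
insert 14 → {14, 34, 42, 46, 52}
extract-min → 14; now {34, 42, 46, 52}
insert 17 → {17, 34, 42, 46, 52}
insert 22 → {17, 22, 34, 42, 46, 52}
extract-min → 17; now {22, 34, 42, 46, 52}
insert 31 → {22, 31, 34, 42, 46, 52}
extract-min → 22; now {31, 34, 42, 46, 52}
insert 53 → {31, 34, 42, 46, 52, 53}
insert 11 → {11, 31, 34, 42, 46, 52, 53}
insert 48 → {11, 31, 34, 42, 46, 48, 52, 53}
insert 12 → {11, 12, 31, 34, 42, 46, 48, 52, 53}

priority queue: 25 → 21 → 27 → 38 → 56 → 8 → 49 → 30 → 20 → 33 → 14 → 17 → 22; FIFO queue: 27, 25, 21, 38, 56, 8, 49, 30, 42, 34, 20, 33, 46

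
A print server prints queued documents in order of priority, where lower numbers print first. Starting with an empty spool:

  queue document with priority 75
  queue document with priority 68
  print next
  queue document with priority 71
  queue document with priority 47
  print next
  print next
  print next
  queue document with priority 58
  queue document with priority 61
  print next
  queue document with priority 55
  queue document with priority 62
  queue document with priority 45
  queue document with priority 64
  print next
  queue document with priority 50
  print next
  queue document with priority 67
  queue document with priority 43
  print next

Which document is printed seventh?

insert 75 → {75}
insert 68 → {68, 75}
print next → 68; now {75}
insert 71 → {71, 75}
insert 47 → {47, 71, 75}
print next → 47; now {71, 75}
print next → 71; now {75}
print next → 75; now {}
insert 58 → {58}
insert 61 → {58, 61}
print next → 58; now {61}
insert 55 → {55, 61}
insert 62 → {55, 61, 62}
insert 45 → {45, 55, 61, 62}
insert 64 → {45, 55, 61, 62, 64}
print next → 45; now {55, 61, 62, 64}
insert 50 → {50, 55, 61, 62, 64}
print next → 50; now {55, 61, 62, 64}
insert 67 → {55, 61, 62, 64, 67}
insert 43 → {43, 55, 61, 62, 64, 67}
print next → 43; now {55, 61, 62, 64, 67}

50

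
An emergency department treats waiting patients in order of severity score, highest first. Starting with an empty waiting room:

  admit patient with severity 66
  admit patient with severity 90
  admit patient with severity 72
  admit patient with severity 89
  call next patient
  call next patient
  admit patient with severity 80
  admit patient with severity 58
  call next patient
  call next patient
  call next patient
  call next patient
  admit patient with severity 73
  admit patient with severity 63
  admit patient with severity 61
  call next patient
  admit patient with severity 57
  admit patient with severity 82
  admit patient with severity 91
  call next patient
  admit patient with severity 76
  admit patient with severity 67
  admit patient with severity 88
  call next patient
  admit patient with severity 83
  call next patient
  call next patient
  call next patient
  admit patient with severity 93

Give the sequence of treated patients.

insert 66 → {66}
insert 90 → {90, 66}
insert 72 → {90, 72, 66}
insert 89 → {90, 89, 72, 66}
call next patient → 90; now {89, 72, 66}
call next patient → 89; now {72, 66}
insert 80 → {80, 72, 66}
insert 58 → {80, 72, 66, 58}
call next patient → 80; now {72, 66, 58}
call next patient → 72; now {66, 58}
call next patient → 66; now {58}
call next patient → 58; now {}
insert 73 → {73}
insert 63 → {73, 63}
insert 61 → {73, 63, 61}
call next patient → 73; now {63, 61}
insert 57 → {63, 61, 57}
insert 82 → {82, 63, 61, 57}
insert 91 → {91, 82, 63, 61, 57}
call next patient → 91; now {82, 63, 61, 57}
insert 76 → {82, 76, 63, 61, 57}
insert 67 → {82, 76, 67, 63, 61, 57}
insert 88 → {88, 82, 76, 67, 63, 61, 57}
call next patient → 88; now {82, 76, 67, 63, 61, 57}
insert 83 → {83, 82, 76, 67, 63, 61, 57}
call next patient → 83; now {82, 76, 67, 63, 61, 57}
call next patient → 82; now {76, 67, 63, 61, 57}
call next patient → 76; now {67, 63, 61, 57}
insert 93 → {93, 67, 63, 61, 57}

90 → 89 → 80 → 72 → 66 → 58 → 73 → 91 → 88 → 83 → 82 → 76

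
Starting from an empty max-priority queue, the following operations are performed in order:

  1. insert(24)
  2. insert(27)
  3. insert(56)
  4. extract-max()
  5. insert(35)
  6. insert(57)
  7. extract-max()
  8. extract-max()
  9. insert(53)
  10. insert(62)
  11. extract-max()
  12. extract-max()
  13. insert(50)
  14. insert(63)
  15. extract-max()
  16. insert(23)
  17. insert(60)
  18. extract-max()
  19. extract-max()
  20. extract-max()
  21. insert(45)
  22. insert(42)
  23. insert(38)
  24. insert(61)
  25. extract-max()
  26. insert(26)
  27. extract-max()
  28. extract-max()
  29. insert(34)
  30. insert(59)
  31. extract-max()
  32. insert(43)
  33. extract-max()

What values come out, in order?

insert 24 → {24}
insert 27 → {27, 24}
insert 56 → {56, 27, 24}
extract-max → 56; now {27, 24}
insert 35 → {35, 27, 24}
insert 57 → {57, 35, 27, 24}
extract-max → 57; now {35, 27, 24}
extract-max → 35; now {27, 24}
insert 53 → {53, 27, 24}
insert 62 → {62, 53, 27, 24}
extract-max → 62; now {53, 27, 24}
extract-max → 53; now {27, 24}
insert 50 → {50, 27, 24}
insert 63 → {63, 50, 27, 24}
extract-max → 63; now {50, 27, 24}
insert 23 → {50, 27, 24, 23}
insert 60 → {60, 50, 27, 24, 23}
extract-max → 60; now {50, 27, 24, 23}
extract-max → 50; now {27, 24, 23}
extract-max → 27; now {24, 23}
insert 45 → {45, 24, 23}
insert 42 → {45, 42, 24, 23}
insert 38 → {45, 42, 38, 24, 23}
insert 61 → {61, 45, 42, 38, 24, 23}
extract-max → 61; now {45, 42, 38, 24, 23}
insert 26 → {45, 42, 38, 26, 24, 23}
extract-max → 45; now {42, 38, 26, 24, 23}
extract-max → 42; now {38, 26, 24, 23}
insert 34 → {38, 34, 26, 24, 23}
insert 59 → {59, 38, 34, 26, 24, 23}
extract-max → 59; now {38, 34, 26, 24, 23}
insert 43 → {43, 38, 34, 26, 24, 23}
extract-max → 43; now {38, 34, 26, 24, 23}

[56, 57, 35, 62, 53, 63, 60, 50, 27, 61, 45, 42, 59, 43]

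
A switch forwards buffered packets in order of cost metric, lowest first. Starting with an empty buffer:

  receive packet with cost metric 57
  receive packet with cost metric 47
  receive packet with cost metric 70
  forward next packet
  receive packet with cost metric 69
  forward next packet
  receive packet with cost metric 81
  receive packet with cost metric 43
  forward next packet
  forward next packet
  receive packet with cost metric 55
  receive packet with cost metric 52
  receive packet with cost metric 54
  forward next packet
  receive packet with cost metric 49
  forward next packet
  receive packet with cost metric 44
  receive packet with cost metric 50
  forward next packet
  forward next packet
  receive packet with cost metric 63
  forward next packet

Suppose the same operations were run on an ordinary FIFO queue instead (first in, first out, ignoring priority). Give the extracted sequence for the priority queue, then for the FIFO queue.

priority queue: 47 → 57 → 43 → 69 → 52 → 49 → 44 → 50 → 54; FIFO queue: 57 → 47 → 70 → 69 → 81 → 43 → 55 → 52 → 54

insert 57 → {57}
insert 47 → {47, 57}
insert 70 → {47, 57, 70}
forward next packet → 47; now {57, 70}
insert 69 → {57, 69, 70}
forward next packet → 57; now {69, 70}
insert 81 → {69, 70, 81}
insert 43 → {43, 69, 70, 81}
forward next packet → 43; now {69, 70, 81}
forward next packet → 69; now {70, 81}
insert 55 → {55, 70, 81}
insert 52 → {52, 55, 70, 81}
insert 54 → {52, 54, 55, 70, 81}
forward next packet → 52; now {54, 55, 70, 81}
insert 49 → {49, 54, 55, 70, 81}
forward next packet → 49; now {54, 55, 70, 81}
insert 44 → {44, 54, 55, 70, 81}
insert 50 → {44, 50, 54, 55, 70, 81}
forward next packet → 44; now {50, 54, 55, 70, 81}
forward next packet → 50; now {54, 55, 70, 81}
insert 63 → {54, 55, 63, 70, 81}
forward next packet → 54; now {55, 63, 70, 81}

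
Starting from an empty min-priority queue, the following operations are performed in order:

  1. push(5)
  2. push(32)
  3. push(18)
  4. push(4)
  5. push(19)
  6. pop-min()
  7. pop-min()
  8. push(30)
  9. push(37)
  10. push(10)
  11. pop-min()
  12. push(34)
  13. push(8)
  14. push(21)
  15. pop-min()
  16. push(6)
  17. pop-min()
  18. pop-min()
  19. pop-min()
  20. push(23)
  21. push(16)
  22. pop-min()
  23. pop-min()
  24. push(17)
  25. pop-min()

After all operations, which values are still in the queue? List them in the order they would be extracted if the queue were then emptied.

[23, 30, 32, 34, 37]

insert 5 → {5}
insert 32 → {5, 32}
insert 18 → {5, 18, 32}
insert 4 → {4, 5, 18, 32}
insert 19 → {4, 5, 18, 19, 32}
pop-min → 4; now {5, 18, 19, 32}
pop-min → 5; now {18, 19, 32}
insert 30 → {18, 19, 30, 32}
insert 37 → {18, 19, 30, 32, 37}
insert 10 → {10, 18, 19, 30, 32, 37}
pop-min → 10; now {18, 19, 30, 32, 37}
insert 34 → {18, 19, 30, 32, 34, 37}
insert 8 → {8, 18, 19, 30, 32, 34, 37}
insert 21 → {8, 18, 19, 21, 30, 32, 34, 37}
pop-min → 8; now {18, 19, 21, 30, 32, 34, 37}
insert 6 → {6, 18, 19, 21, 30, 32, 34, 37}
pop-min → 6; now {18, 19, 21, 30, 32, 34, 37}
pop-min → 18; now {19, 21, 30, 32, 34, 37}
pop-min → 19; now {21, 30, 32, 34, 37}
insert 23 → {21, 23, 30, 32, 34, 37}
insert 16 → {16, 21, 23, 30, 32, 34, 37}
pop-min → 16; now {21, 23, 30, 32, 34, 37}
pop-min → 21; now {23, 30, 32, 34, 37}
insert 17 → {17, 23, 30, 32, 34, 37}
pop-min → 17; now {23, 30, 32, 34, 37}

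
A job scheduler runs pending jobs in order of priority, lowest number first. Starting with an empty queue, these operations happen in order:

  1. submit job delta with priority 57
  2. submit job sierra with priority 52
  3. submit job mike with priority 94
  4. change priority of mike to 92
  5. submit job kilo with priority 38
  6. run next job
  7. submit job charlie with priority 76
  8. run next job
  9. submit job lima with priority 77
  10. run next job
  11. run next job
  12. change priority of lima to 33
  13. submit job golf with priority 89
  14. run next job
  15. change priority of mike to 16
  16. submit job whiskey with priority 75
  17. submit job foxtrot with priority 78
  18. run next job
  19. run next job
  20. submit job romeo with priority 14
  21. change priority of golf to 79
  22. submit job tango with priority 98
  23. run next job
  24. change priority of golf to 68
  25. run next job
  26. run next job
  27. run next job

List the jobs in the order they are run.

[kilo, sierra, delta, charlie, lima, mike, whiskey, romeo, golf, foxtrot, tango]

add delta (priority 57) → {delta:57}
add sierra (priority 52) → {sierra:52, delta:57}
add mike (priority 94) → {sierra:52, delta:57, mike:94}
update mike to priority 92 → {sierra:52, delta:57, mike:92}
add kilo (priority 38) → {kilo:38, sierra:52, delta:57, mike:92}
run next job → kilo; now {sierra:52, delta:57, mike:92}
add charlie (priority 76) → {sierra:52, delta:57, charlie:76, mike:92}
run next job → sierra; now {delta:57, charlie:76, mike:92}
add lima (priority 77) → {delta:57, charlie:76, lima:77, mike:92}
run next job → delta; now {charlie:76, lima:77, mike:92}
run next job → charlie; now {lima:77, mike:92}
update lima to priority 33 → {lima:33, mike:92}
add golf (priority 89) → {lima:33, golf:89, mike:92}
run next job → lima; now {golf:89, mike:92}
update mike to priority 16 → {mike:16, golf:89}
add whiskey (priority 75) → {mike:16, whiskey:75, golf:89}
add foxtrot (priority 78) → {mike:16, whiskey:75, foxtrot:78, golf:89}
run next job → mike; now {whiskey:75, foxtrot:78, golf:89}
run next job → whiskey; now {foxtrot:78, golf:89}
add romeo (priority 14) → {romeo:14, foxtrot:78, golf:89}
update golf to priority 79 → {romeo:14, foxtrot:78, golf:79}
add tango (priority 98) → {romeo:14, foxtrot:78, golf:79, tango:98}
run next job → romeo; now {foxtrot:78, golf:79, tango:98}
update golf to priority 68 → {golf:68, foxtrot:78, tango:98}
run next job → golf; now {foxtrot:78, tango:98}
run next job → foxtrot; now {tango:98}
run next job → tango; now {}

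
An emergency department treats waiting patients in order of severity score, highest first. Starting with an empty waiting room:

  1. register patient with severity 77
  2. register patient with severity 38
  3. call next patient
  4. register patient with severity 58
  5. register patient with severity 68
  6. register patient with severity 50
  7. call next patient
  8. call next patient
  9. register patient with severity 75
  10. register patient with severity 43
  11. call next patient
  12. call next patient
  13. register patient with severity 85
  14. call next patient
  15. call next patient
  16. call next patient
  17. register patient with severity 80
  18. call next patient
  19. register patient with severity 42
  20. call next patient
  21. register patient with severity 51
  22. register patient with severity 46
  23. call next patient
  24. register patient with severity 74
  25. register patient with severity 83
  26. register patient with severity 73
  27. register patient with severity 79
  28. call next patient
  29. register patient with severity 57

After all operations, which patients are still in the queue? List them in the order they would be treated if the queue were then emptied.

79, 74, 73, 57, 46

insert 77 → {77}
insert 38 → {77, 38}
call next patient → 77; now {38}
insert 58 → {58, 38}
insert 68 → {68, 58, 38}
insert 50 → {68, 58, 50, 38}
call next patient → 68; now {58, 50, 38}
call next patient → 58; now {50, 38}
insert 75 → {75, 50, 38}
insert 43 → {75, 50, 43, 38}
call next patient → 75; now {50, 43, 38}
call next patient → 50; now {43, 38}
insert 85 → {85, 43, 38}
call next patient → 85; now {43, 38}
call next patient → 43; now {38}
call next patient → 38; now {}
insert 80 → {80}
call next patient → 80; now {}
insert 42 → {42}
call next patient → 42; now {}
insert 51 → {51}
insert 46 → {51, 46}
call next patient → 51; now {46}
insert 74 → {74, 46}
insert 83 → {83, 74, 46}
insert 73 → {83, 74, 73, 46}
insert 79 → {83, 79, 74, 73, 46}
call next patient → 83; now {79, 74, 73, 46}
insert 57 → {79, 74, 73, 57, 46}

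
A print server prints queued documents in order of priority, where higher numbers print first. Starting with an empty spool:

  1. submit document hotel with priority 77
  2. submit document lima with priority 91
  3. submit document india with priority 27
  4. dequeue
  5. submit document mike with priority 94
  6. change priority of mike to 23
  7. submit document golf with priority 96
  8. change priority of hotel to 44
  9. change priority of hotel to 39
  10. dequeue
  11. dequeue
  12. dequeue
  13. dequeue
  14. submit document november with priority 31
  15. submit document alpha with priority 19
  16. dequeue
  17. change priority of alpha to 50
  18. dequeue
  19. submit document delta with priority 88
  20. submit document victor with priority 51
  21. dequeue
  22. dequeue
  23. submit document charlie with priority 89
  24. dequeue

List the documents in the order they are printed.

add hotel (priority 77) → {hotel:77}
add lima (priority 91) → {lima:91, hotel:77}
add india (priority 27) → {lima:91, hotel:77, india:27}
dequeue → lima; now {hotel:77, india:27}
add mike (priority 94) → {mike:94, hotel:77, india:27}
update mike to priority 23 → {hotel:77, india:27, mike:23}
add golf (priority 96) → {golf:96, hotel:77, india:27, mike:23}
update hotel to priority 44 → {golf:96, hotel:44, india:27, mike:23}
update hotel to priority 39 → {golf:96, hotel:39, india:27, mike:23}
dequeue → golf; now {hotel:39, india:27, mike:23}
dequeue → hotel; now {india:27, mike:23}
dequeue → india; now {mike:23}
dequeue → mike; now {}
add november (priority 31) → {november:31}
add alpha (priority 19) → {november:31, alpha:19}
dequeue → november; now {alpha:19}
update alpha to priority 50 → {alpha:50}
dequeue → alpha; now {}
add delta (priority 88) → {delta:88}
add victor (priority 51) → {delta:88, victor:51}
dequeue → delta; now {victor:51}
dequeue → victor; now {}
add charlie (priority 89) → {charlie:89}
dequeue → charlie; now {}

lima → golf → hotel → india → mike → november → alpha → delta → victor → charlie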